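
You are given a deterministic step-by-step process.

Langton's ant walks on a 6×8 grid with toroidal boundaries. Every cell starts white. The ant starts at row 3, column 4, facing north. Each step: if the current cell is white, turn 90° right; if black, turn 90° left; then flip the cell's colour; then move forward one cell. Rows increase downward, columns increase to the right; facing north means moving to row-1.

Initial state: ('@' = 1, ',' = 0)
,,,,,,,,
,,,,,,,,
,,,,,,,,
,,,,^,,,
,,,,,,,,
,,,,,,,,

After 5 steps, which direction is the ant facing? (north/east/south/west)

k=0  ,,,,,,,,
,,,,,,,,
,,,,,,,,
,,,,^,,,
,,,,,,,,
,,,,,,,,
k=1  ,,,,,,,,
,,,,,,,,
,,,,,,,,
,,,,@>,,
,,,,,,,,
,,,,,,,,
k=2  ,,,,,,,,
,,,,,,,,
,,,,,,,,
,,,,@@,,
,,,,,v,,
,,,,,,,,
k=3  ,,,,,,,,
,,,,,,,,
,,,,,,,,
,,,,@@,,
,,,,<@,,
,,,,,,,,
k=4  ,,,,,,,,
,,,,,,,,
,,,,,,,,
,,,,^@,,
,,,,@@,,
,,,,,,,,
k=5  ,,,,,,,,
,,,,,,,,
,,,,,,,,
,,,<,@,,
,,,,@@,,
,,,,,,,,

west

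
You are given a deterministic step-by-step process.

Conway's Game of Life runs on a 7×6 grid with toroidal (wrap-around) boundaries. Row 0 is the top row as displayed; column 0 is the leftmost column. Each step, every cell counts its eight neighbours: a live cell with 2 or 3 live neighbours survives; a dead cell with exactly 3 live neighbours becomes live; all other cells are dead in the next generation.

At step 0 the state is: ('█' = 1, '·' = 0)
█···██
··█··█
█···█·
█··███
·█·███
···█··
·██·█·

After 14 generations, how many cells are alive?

k=0  █···██
··█··█
█···█·
█··███
·█·███
···█··
·██·█·
k=1  █·█·█·
·█·█··
██····
·██···
······
██···█
███·█·
k=2  █···█·
···█·█
█·····
███···
··█···
··█··█
··█·█·
k=3  ····█·
█···██
█·█··█
█·█···
█·██··
·██···
·█··█·
k=4  █··██·
██·██·
···██·
█·█···
█··█··
█·····
·███··
k=5  █·····
██····
█···█·
·██·██
█····█
█··█··
██████
k=6  ···██·
██····
··███·
·█·██·
··██··
···█··
··███·
k=7  ·█··██
·█···█
█···██
·█····
······
······
··█···
k=8  ·██·██
·█····
·█··██
█····█
······
······
······
k=9  ███···
·█·█··
·█··██
█···██
······
······
······
k=10  ███···
···███
·███··
█···█·
·····█
······
·█····
k=11  ██████
····██
███···
██████
·····█
······
███···
k=12  ······
······
······
···██·
·███·█
██····
····█·
k=13  ······
······
······
···██·
·█·█·█
██·███
······
k=14  ······
······
······
··███·
·█····
·█·█·█
█···██

10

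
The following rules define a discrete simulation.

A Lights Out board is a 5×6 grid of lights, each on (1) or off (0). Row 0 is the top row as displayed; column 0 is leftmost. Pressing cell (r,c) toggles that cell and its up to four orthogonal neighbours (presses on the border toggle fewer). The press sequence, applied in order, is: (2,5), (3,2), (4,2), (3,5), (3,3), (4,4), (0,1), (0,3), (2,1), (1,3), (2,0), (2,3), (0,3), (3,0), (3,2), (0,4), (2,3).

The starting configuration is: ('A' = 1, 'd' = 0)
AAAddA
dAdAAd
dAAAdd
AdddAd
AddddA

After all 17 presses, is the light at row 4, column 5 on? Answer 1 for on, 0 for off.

gen 0: AAAddA
dAdAAd
dAAAdd
AdddAd
AddddA
gen 1: AAAddA
dAdAAA
dAAAAA
AdddAA
AddddA
gen 2: AAAddA
dAdAAA
dAdAAA
AAAAAA
AdAddA
gen 3: AAAddA
dAdAAA
dAdAAA
AAdAAA
AAdAdA
gen 4: AAAddA
dAdAAA
dAdAAd
AAdAdd
AAdAdd
gen 5: AAAddA
dAdAAA
dAddAd
AAAdAd
AAdddd
gen 6: AAAddA
dAdAAA
dAddAd
AAAddd
AAdAAA
gen 7: dddddA
dddAAA
dAddAd
AAAddd
AAdAAA
gen 8: ddAAAA
ddddAA
dAddAd
AAAddd
AAdAAA
gen 9: ddAAAA
dAddAA
AdAdAd
AdAddd
AAdAAA
gen 10: ddAdAA
dAAAdA
AdAAAd
AdAddd
AAdAAA
gen 11: ddAdAA
AAAAdA
dAAAAd
ddAddd
AAdAAA
gen 12: ddAdAA
AAAddA
dAdddd
ddAAdd
AAdAAA
gen 13: dddAdA
AAAAdA
dAdddd
ddAAdd
AAdAAA
gen 14: dddAdA
AAAAdA
AAdddd
AAAAdd
dAdAAA
gen 15: dddAdA
AAAAdA
AAAddd
Addddd
dAAAAA
gen 16: ddddAd
AAAAAA
AAAddd
Addddd
dAAAAA
gen 17: ddddAd
AAAdAA
AAdAAd
AddAdd
dAAAAA

1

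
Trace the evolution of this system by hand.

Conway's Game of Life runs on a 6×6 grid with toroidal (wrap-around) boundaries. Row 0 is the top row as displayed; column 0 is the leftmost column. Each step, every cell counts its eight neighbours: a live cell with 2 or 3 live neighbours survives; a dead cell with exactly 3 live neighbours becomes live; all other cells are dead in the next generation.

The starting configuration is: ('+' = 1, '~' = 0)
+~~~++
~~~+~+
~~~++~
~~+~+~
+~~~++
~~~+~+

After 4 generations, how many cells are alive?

k=0  +~~~++
~~~+~+
~~~++~
~~+~+~
+~~~++
~~~+~+
k=1  +~~+~~
+~~+~~
~~+~~+
~~~~~~
+~~~~~
~~~+~~
k=2  ~~+++~
++++++
~~~~~~
~~~~~~
~~~~~~
~~~~~~
k=3  +~~~~~
++~~~+
++++++
~~~~~~
~~~~~~
~~~+~~
k=4  ++~~~+
~~~+~~
~~+++~
++++++
~~~~~~
~~~~~~

13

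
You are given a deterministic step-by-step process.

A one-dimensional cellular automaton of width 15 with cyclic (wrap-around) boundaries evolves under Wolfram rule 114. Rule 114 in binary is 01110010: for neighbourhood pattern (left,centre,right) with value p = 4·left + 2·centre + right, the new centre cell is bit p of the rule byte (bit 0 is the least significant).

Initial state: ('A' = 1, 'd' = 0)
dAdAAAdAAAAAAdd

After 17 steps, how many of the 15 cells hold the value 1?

9

t=0: dAdAAAdAAAAAAdd
t=1: AdAddAAdddddAAd
t=2: dAdAAdAAdddAdAA
t=3: AdAdAAdAAdAdAdA
t=4: AAdAdAAdAAdAdAd
t=5: dAAdAdAAdAAdAdA
t=6: AdAAdAdAAdAAdAd
t=7: dAdAAdAdAAdAAdA
t=8: AdAdAAdAdAAdAAd
t=9: dAdAdAAdAdAAdAA
t=10: AdAdAdAAdAdAAdA
t=11: AAdAdAdAAdAdAAd
t=12: dAAdAdAdAAdAdAA
t=13: AdAAdAdAdAAdAdA
t=14: AAdAAdAdAdAAdAd
t=15: dAAdAAdAdAdAAdA
t=16: AdAAdAAdAdAdAAd
t=17: dAdAAdAAdAdAdAA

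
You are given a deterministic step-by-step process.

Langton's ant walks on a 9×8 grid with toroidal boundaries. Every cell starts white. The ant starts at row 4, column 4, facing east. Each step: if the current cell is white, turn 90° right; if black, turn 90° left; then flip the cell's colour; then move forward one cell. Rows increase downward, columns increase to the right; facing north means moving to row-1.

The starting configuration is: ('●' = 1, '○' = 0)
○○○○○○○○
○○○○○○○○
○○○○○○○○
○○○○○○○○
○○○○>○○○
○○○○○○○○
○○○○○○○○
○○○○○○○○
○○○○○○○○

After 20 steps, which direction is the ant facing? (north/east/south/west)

0) ○○○○○○○○
○○○○○○○○
○○○○○○○○
○○○○○○○○
○○○○>○○○
○○○○○○○○
○○○○○○○○
○○○○○○○○
○○○○○○○○
1) ○○○○○○○○
○○○○○○○○
○○○○○○○○
○○○○○○○○
○○○○●○○○
○○○○v○○○
○○○○○○○○
○○○○○○○○
○○○○○○○○
2) ○○○○○○○○
○○○○○○○○
○○○○○○○○
○○○○○○○○
○○○○●○○○
○○○<●○○○
○○○○○○○○
○○○○○○○○
○○○○○○○○
3) ○○○○○○○○
○○○○○○○○
○○○○○○○○
○○○○○○○○
○○○^●○○○
○○○●●○○○
○○○○○○○○
○○○○○○○○
○○○○○○○○
4) ○○○○○○○○
○○○○○○○○
○○○○○○○○
○○○○○○○○
○○○●>○○○
○○○●●○○○
○○○○○○○○
○○○○○○○○
○○○○○○○○
5) ○○○○○○○○
○○○○○○○○
○○○○○○○○
○○○○^○○○
○○○●○○○○
○○○●●○○○
○○○○○○○○
○○○○○○○○
○○○○○○○○
6) ○○○○○○○○
○○○○○○○○
○○○○○○○○
○○○○●>○○
○○○●○○○○
○○○●●○○○
○○○○○○○○
○○○○○○○○
○○○○○○○○
7) ○○○○○○○○
○○○○○○○○
○○○○○○○○
○○○○●●○○
○○○●○v○○
○○○●●○○○
○○○○○○○○
○○○○○○○○
○○○○○○○○
8) ○○○○○○○○
○○○○○○○○
○○○○○○○○
○○○○●●○○
○○○●<●○○
○○○●●○○○
○○○○○○○○
○○○○○○○○
○○○○○○○○
9) ○○○○○○○○
○○○○○○○○
○○○○○○○○
○○○○^●○○
○○○●●●○○
○○○●●○○○
○○○○○○○○
○○○○○○○○
○○○○○○○○
10) ○○○○○○○○
○○○○○○○○
○○○○○○○○
○○○<○●○○
○○○●●●○○
○○○●●○○○
○○○○○○○○
○○○○○○○○
○○○○○○○○
11) ○○○○○○○○
○○○○○○○○
○○○^○○○○
○○○●○●○○
○○○●●●○○
○○○●●○○○
○○○○○○○○
○○○○○○○○
○○○○○○○○
12) ○○○○○○○○
○○○○○○○○
○○○●>○○○
○○○●○●○○
○○○●●●○○
○○○●●○○○
○○○○○○○○
○○○○○○○○
○○○○○○○○
13) ○○○○○○○○
○○○○○○○○
○○○●●○○○
○○○●v●○○
○○○●●●○○
○○○●●○○○
○○○○○○○○
○○○○○○○○
○○○○○○○○
14) ○○○○○○○○
○○○○○○○○
○○○●●○○○
○○○<●●○○
○○○●●●○○
○○○●●○○○
○○○○○○○○
○○○○○○○○
○○○○○○○○
15) ○○○○○○○○
○○○○○○○○
○○○●●○○○
○○○○●●○○
○○○v●●○○
○○○●●○○○
○○○○○○○○
○○○○○○○○
○○○○○○○○
16) ○○○○○○○○
○○○○○○○○
○○○●●○○○
○○○○●●○○
○○○○>●○○
○○○●●○○○
○○○○○○○○
○○○○○○○○
○○○○○○○○
17) ○○○○○○○○
○○○○○○○○
○○○●●○○○
○○○○^●○○
○○○○○●○○
○○○●●○○○
○○○○○○○○
○○○○○○○○
○○○○○○○○
18) ○○○○○○○○
○○○○○○○○
○○○●●○○○
○○○<○●○○
○○○○○●○○
○○○●●○○○
○○○○○○○○
○○○○○○○○
○○○○○○○○
19) ○○○○○○○○
○○○○○○○○
○○○^●○○○
○○○●○●○○
○○○○○●○○
○○○●●○○○
○○○○○○○○
○○○○○○○○
○○○○○○○○
20) ○○○○○○○○
○○○○○○○○
○○<○●○○○
○○○●○●○○
○○○○○●○○
○○○●●○○○
○○○○○○○○
○○○○○○○○
○○○○○○○○

west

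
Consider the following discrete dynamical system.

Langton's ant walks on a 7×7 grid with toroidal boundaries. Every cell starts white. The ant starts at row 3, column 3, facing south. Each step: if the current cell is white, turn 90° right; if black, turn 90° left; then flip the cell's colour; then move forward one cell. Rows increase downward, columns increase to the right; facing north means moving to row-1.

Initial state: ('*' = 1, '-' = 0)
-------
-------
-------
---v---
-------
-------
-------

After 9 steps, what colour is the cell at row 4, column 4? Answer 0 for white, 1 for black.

step 0: -------
-------
-------
---v---
-------
-------
-------
step 1: -------
-------
-------
--<*---
-------
-------
-------
step 2: -------
-------
--^----
--**---
-------
-------
-------
step 3: -------
-------
--*>---
--**---
-------
-------
-------
step 4: -------
-------
--**---
--*v---
-------
-------
-------
step 5: -------
-------
--**---
--*->--
-------
-------
-------
step 6: -------
-------
--**---
--*-*--
----v--
-------
-------
step 7: -------
-------
--**---
--*-*--
---<*--
-------
-------
step 8: -------
-------
--**---
--*^*--
---**--
-------
-------
step 9: -------
-------
--**---
--**>--
---**--
-------
-------

1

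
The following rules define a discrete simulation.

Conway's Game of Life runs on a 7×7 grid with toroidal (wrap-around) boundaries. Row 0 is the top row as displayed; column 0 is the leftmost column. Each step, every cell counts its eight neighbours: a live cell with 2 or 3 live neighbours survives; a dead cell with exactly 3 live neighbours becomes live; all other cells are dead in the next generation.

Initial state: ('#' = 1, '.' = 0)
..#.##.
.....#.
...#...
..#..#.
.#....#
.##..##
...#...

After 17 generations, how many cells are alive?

12

k=0  ..#.##.
.....#.
...#...
..#..#.
.#....#
.##..##
...#...
k=1  ...###.
...#.#.
....#..
..#....
.#....#
.##..##
.#.#..#
k=2  ...#.##
...#.#.
...##..
.......
.#...##
.#...##
.#.#..#
k=3  #..#.##
..##.##
...##..
....##.
.....##
.#..#..
.......
k=4  #.##.#.
#.#....
..#...#
...#..#
......#
.....#.
#...###
k=5  #.##.#.
#.#....
####..#
#....##
.....##
#...#..
##.#...
k=6  #..##..
....#..
..##.#.
..#.#..
....#..
##..##.
#..#...
k=7  ...##..
..#..#.
..#..#.
..#.##.
.#..#..
##.####
#.##.#.
k=8  .#...##
..#..#.
.##..##
.##.##.
.#.....
.......
#......
k=9  ##...##
..#.#..
#.....#
...####
.##....
.......
#.....#
k=10  .#...#.
.......
#.....#
.######
..####.
##.....
.#...#.
k=11  .......
#.....#
#####.#
.#.....
.......
##.#.##
.##...#
k=12  .#....#
..##.##
..##.##
.#.#...
.##...#
.#...##
.##..##
k=13  .#.##..
.#.#...
##...##
.#.####
.#...##
.......
.##....
k=14  ##.##..
.#.#.##
.#.#...
.#.....
..#...#
###....
.###...
k=15  .....##
.#.#.##
.#..#..
##.....
..#....
#......
....#..
k=16  #.....#
..#...#
.#..###
###....
#......
.......
.....##
k=17  #......
.#.....
...#.##
..#..#.
#......
......#
#....##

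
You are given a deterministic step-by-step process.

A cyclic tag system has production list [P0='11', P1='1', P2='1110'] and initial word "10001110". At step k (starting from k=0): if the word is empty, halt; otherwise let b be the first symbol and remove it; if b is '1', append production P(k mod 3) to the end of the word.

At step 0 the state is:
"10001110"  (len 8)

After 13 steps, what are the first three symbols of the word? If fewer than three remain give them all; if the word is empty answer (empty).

step 0: "10001110"  (len 8)
step 1: "000111011"  (len 9)
step 2: "00111011"  (len 8)
step 3: "0111011"  (len 7)
step 4: "111011"  (len 6)
step 5: "110111"  (len 6)
step 6: "101111110"  (len 9)
step 7: "0111111011"  (len 10)
step 8: "111111011"  (len 9)
step 9: "111110111110"  (len 12)
step 10: "1111011111011"  (len 13)
step 11: "1110111110111"  (len 13)
step 12: "1101111101111110"  (len 16)
step 13: "10111110111111011"  (len 17)

101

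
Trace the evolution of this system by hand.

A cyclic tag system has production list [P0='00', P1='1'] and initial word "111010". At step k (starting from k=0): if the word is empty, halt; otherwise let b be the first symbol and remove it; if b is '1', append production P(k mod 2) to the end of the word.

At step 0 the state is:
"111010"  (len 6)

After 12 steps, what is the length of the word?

[0] "111010"  (len 6)
[1] "1101000"  (len 7)
[2] "1010001"  (len 7)
[3] "01000100"  (len 8)
[4] "1000100"  (len 7)
[5] "00010000"  (len 8)
[6] "0010000"  (len 7)
[7] "010000"  (len 6)
[8] "10000"  (len 5)
[9] "000000"  (len 6)
[10] "00000"  (len 5)
[11] "0000"  (len 4)
[12] "000"  (len 3)

3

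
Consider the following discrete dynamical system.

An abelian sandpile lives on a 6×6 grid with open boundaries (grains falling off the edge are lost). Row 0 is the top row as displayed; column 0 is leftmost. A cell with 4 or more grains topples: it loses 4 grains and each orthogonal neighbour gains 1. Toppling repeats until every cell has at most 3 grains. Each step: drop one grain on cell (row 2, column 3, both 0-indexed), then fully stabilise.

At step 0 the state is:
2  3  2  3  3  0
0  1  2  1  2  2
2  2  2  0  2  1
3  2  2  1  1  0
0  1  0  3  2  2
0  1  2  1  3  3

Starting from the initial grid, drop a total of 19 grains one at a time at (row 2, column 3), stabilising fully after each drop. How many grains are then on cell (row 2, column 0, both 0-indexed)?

[0] 2  3  2  3  3  0
0  1  2  1  2  2
2  2  2  0  2  1
3  2  2  1  1  0
0  1  0  3  2  2
0  1  2  1  3  3
[1] 2  3  2  3  3  0
0  1  2  1  2  2
2  2  2  1  2  1
3  2  2  1  1  0
0  1  0  3  2  2
0  1  2  1  3  3
[2] 2  3  2  3  3  0
0  1  2  1  2  2
2  2  2  2  2  1
3  2  2  1  1  0
0  1  0  3  2  2
0  1  2  1  3  3
[3] 2  3  2  3  3  0
0  1  2  1  2  2
2  2  2  3  2  1
3  2  2  1  1  0
0  1  0  3  2  2
0  1  2  1  3  3
[4] 2  3  2  3  3  0
0  1  2  2  2  2
2  2  3  0  3  1
3  2  2  2  1  0
0  1  0  3  2  2
0  1  2  1  3  3
[5] 2  3  2  3  3  0
0  1  2  2  2  2
2  2  3  1  3  1
3  2  2  2  1  0
0  1  0  3  2  2
0  1  2  1  3  3
[6] 2  3  2  3  3  0
0  1  2  2  2  2
2  2  3  2  3  1
3  2  2  2  1  0
0  1  0  3  2  2
0  1  2  1  3  3
[7] 2  3  2  3  3  0
0  1  2  2  2  2
2  2  3  3  3  1
3  2  2  2  1  0
0  1  0  3  2  2
0  1  2  1  3  3
[8] 2  3  2  3  3  0
0  1  3  3  3  2
2  3  0  2  0  2
3  2  3  3  2  0
0  1  0  3  2  2
0  1  2  1  3  3
[9] 2  3  2  3  3  0
0  1  3  3  3  2
2  3  0  3  0  2
3  2  3  3  2  0
0  1  0  3  2  2
0  1  2  1  3  3
[10] 3  0  1  2  1  1
0  3  1  3  1  3
2  3  3  2  2  2
3  3  0  2  3  0
0  1  2  0  3  2
0  1  2  2  3  3
[11] 3  0  1  2  1  1
0  3  1  3  1  3
2  3  3  3  2  2
3  3  0  2  3  0
0  1  2  0  3  2
0  1  2  2  3  3
[12] 3  1  2  3  1  1
2  1  0  1  2  3
0  3  2  2  3  2
1  1  2  3  3  0
1  2  2  0  3  2
0  1  2  2  3  3
[13] 3  1  2  3  1  1
2  1  0  1  2  3
0  3  2  3  3  2
1  1  2  3  3  0
1  2  2  0  3  2
0  1  2  2  3  3
[14] 3  1  2  3  1  1
2  1  0  2  3  3
0  3  3  2  1  3
1  1  3  1  2  2
1  2  2  2  2  0
0  1  2  3  1  1
[15] 3  1  2  3  1  1
2  1  0  2  3  3
0  3  3  3  1  3
1  1  3  1  2  2
1  2  2  2  2  0
0  1  2  3  1  1
[16] 3  1  2  3  1  1
2  2  1  3  3  3
1  0  2  1  2  3
1  3  0  3  2  2
1  2  3  2  2  0
0  1  2  3  1  1
[17] 3  1  2  3  1  1
2  2  1  3  3  3
1  0  2  2  2  3
1  3  0  3  2  2
1  2  3  2  2  0
0  1  2  3  1  1
[18] 3  1  2  3  1  1
2  2  1  3  3  3
1  0  2  3  2  3
1  3  0  3  2  2
1  2  3  2  2  0
0  1  2  3  1  1
[19] 3  1  3  0  3  2
2  2  2  2  2  1
1  0  3  3  2  2
1  3  1  1  1  0
1  2  3  3  3  1
0  1  2  3  1  1

1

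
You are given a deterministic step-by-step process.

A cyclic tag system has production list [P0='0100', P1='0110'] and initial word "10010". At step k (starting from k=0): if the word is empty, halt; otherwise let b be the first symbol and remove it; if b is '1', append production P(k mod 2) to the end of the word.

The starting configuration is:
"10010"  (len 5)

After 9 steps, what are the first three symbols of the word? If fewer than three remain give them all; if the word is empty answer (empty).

011

step 0: "10010"  (len 5)
step 1: "00100100"  (len 8)
step 2: "0100100"  (len 7)
step 3: "100100"  (len 6)
step 4: "001000110"  (len 9)
step 5: "01000110"  (len 8)
step 6: "1000110"  (len 7)
step 7: "0001100100"  (len 10)
step 8: "001100100"  (len 9)
step 9: "01100100"  (len 8)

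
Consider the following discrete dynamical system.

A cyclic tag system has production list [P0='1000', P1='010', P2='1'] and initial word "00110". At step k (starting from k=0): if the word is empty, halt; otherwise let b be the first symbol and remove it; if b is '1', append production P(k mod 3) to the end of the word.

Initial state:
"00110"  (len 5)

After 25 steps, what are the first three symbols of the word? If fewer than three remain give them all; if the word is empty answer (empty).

gen 0: "00110"  (len 5)
gen 1: "0110"  (len 4)
gen 2: "110"  (len 3)
gen 3: "101"  (len 3)
gen 4: "011000"  (len 6)
gen 5: "11000"  (len 5)
gen 6: "10001"  (len 5)
gen 7: "00011000"  (len 8)
gen 8: "0011000"  (len 7)
gen 9: "011000"  (len 6)
gen 10: "11000"  (len 5)
gen 11: "1000010"  (len 7)
gen 12: "0000101"  (len 7)
gen 13: "000101"  (len 6)
gen 14: "00101"  (len 5)
gen 15: "0101"  (len 4)
gen 16: "101"  (len 3)
gen 17: "01010"  (len 5)
gen 18: "1010"  (len 4)
gen 19: "0101000"  (len 7)
gen 20: "101000"  (len 6)
gen 21: "010001"  (len 6)
gen 22: "10001"  (len 5)
gen 23: "0001010"  (len 7)
gen 24: "001010"  (len 6)
gen 25: "01010"  (len 5)

010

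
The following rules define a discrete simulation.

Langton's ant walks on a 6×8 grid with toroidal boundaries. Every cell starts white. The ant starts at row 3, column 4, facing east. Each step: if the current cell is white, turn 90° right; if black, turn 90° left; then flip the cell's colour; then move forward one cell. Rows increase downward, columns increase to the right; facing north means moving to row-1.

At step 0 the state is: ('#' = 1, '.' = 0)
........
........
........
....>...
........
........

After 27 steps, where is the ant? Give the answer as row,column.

gen 0: ........
........
........
....>...
........
........
gen 1: ........
........
........
....#...
....v...
........
gen 2: ........
........
........
....#...
...<#...
........
gen 3: ........
........
........
...^#...
...##...
........
gen 4: ........
........
........
...#>...
...##...
........
gen 5: ........
........
....^...
...#....
...##...
........
gen 6: ........
........
....#>..
...#....
...##...
........
gen 7: ........
........
....##..
...#.v..
...##...
........
gen 8: ........
........
....##..
...#<#..
...##...
........
gen 9: ........
........
....^#..
...###..
...##...
........
gen 10: ........
........
...<.#..
...###..
...##...
........
gen 11: ........
...^....
...#.#..
...###..
...##...
........
gen 12: ........
...#>...
...#.#..
...###..
...##...
........
gen 13: ........
...##...
...#v#..
...###..
...##...
........
gen 14: ........
...##...
...<##..
...###..
...##...
........
gen 15: ........
...##...
....##..
...v##..
...##...
........
gen 16: ........
...##...
....##..
....>#..
...##...
........
gen 17: ........
...##...
....^#..
.....#..
...##...
........
gen 18: ........
...##...
...<.#..
.....#..
...##...
........
gen 19: ........
...^#...
...#.#..
.....#..
...##...
........
gen 20: ........
..<.#...
...#.#..
.....#..
...##...
........
gen 21: ..^.....
..#.#...
...#.#..
.....#..
...##...
........
gen 22: ..#>....
..#.#...
...#.#..
.....#..
...##...
........
gen 23: ..##....
..#v#...
...#.#..
.....#..
...##...
........
gen 24: ..##....
..<##...
...#.#..
.....#..
...##...
........
gen 25: ..##....
...##...
..v#.#..
.....#..
...##...
........
gen 26: ..##....
...##...
.<##.#..
.....#..
...##...
........
gen 27: ..##....
.^.##...
.###.#..
.....#..
...##...
........

1,1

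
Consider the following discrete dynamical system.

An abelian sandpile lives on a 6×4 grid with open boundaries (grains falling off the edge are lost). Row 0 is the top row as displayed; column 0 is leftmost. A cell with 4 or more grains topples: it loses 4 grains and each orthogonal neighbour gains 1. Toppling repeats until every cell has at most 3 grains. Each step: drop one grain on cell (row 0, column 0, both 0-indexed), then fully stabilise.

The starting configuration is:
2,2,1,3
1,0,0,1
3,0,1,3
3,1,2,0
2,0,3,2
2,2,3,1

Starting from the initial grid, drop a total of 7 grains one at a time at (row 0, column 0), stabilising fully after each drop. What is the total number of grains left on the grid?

gen 0: 2,2,1,3
1,0,0,1
3,0,1,3
3,1,2,0
2,0,3,2
2,2,3,1
gen 1: 3,2,1,3
1,0,0,1
3,0,1,3
3,1,2,0
2,0,3,2
2,2,3,1
gen 2: 0,3,1,3
2,0,0,1
3,0,1,3
3,1,2,0
2,0,3,2
2,2,3,1
gen 3: 1,3,1,3
2,0,0,1
3,0,1,3
3,1,2,0
2,0,3,2
2,2,3,1
gen 4: 2,3,1,3
2,0,0,1
3,0,1,3
3,1,2,0
2,0,3,2
2,2,3,1
gen 5: 3,3,1,3
2,0,0,1
3,0,1,3
3,1,2,0
2,0,3,2
2,2,3,1
gen 6: 1,0,2,3
3,1,0,1
3,0,1,3
3,1,2,0
2,0,3,2
2,2,3,1
gen 7: 2,0,2,3
3,1,0,1
3,0,1,3
3,1,2,0
2,0,3,2
2,2,3,1

40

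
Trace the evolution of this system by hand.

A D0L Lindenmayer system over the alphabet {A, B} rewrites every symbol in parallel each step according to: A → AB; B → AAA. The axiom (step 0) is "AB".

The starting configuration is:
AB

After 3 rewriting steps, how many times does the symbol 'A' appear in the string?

19

t=0: AB
t=1: ABAAA
t=2: ABAAAABABAB
t=3: ABAAAABABABABAAAABAAAABAAA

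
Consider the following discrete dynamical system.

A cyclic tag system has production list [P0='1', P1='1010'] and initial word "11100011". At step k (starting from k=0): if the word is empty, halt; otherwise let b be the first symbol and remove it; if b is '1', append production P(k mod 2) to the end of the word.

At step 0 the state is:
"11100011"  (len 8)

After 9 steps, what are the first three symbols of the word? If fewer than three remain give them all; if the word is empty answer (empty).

step 0: "11100011"  (len 8)
step 1: "11000111"  (len 8)
step 2: "10001111010"  (len 11)
step 3: "00011110101"  (len 11)
step 4: "0011110101"  (len 10)
step 5: "011110101"  (len 9)
step 6: "11110101"  (len 8)
step 7: "11101011"  (len 8)
step 8: "11010111010"  (len 11)
step 9: "10101110101"  (len 11)

101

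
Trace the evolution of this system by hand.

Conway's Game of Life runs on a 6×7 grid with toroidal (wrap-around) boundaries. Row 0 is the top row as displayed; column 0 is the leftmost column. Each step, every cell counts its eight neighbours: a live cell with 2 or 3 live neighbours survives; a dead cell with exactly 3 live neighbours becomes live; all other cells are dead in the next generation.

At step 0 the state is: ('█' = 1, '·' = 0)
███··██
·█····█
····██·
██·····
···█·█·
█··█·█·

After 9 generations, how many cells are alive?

[0] ███··██
·█····█
····██·
██·····
···█·█·
█··█·█·
[1] ··█·██·
·██·█··
·█···██
·····██
███····
█··█·█·
[2] ··█··██
███·█·█
·██·█·█
··█··█·
███·██·
█··█·█·
[3] ··█····
····█··
····█·█
·······
█·█··█·
█··█···
[4] ···█···
···█·█·
·····█·
·····██
·█····█
··██··█
[5] ···█···
·······
·····█·
█····██
··█···█
█·██···
[6] ··██···
·······
·····█·
█····█·
··██·█·
·███···
[7] ·█·█···
·······
······█
·····█·
···█··█
·█·····
[8] ··█····
·······
·······
·····██
·······
█······
[9] ·······
·······
·······
·······
······█
·······

1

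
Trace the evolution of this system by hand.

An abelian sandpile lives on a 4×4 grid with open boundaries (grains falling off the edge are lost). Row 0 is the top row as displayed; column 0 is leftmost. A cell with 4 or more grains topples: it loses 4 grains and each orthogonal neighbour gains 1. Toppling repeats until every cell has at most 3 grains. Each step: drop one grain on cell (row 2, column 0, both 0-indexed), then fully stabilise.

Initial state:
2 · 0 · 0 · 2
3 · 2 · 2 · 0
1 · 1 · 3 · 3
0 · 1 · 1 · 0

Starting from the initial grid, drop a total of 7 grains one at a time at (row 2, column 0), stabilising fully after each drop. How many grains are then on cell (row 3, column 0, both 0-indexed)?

t=0: 2 · 0 · 0 · 2
3 · 2 · 2 · 0
1 · 1 · 3 · 3
0 · 1 · 1 · 0
t=1: 2 · 0 · 0 · 2
3 · 2 · 2 · 0
2 · 1 · 3 · 3
0 · 1 · 1 · 0
t=2: 2 · 0 · 0 · 2
3 · 2 · 2 · 0
3 · 1 · 3 · 3
0 · 1 · 1 · 0
t=3: 3 · 0 · 0 · 2
0 · 3 · 2 · 0
1 · 2 · 3 · 3
1 · 1 · 1 · 0
t=4: 3 · 0 · 0 · 2
0 · 3 · 2 · 0
2 · 2 · 3 · 3
1 · 1 · 1 · 0
t=5: 3 · 0 · 0 · 2
0 · 3 · 2 · 0
3 · 2 · 3 · 3
1 · 1 · 1 · 0
t=6: 3 · 0 · 0 · 2
1 · 3 · 2 · 0
0 · 3 · 3 · 3
2 · 1 · 1 · 0
t=7: 3 · 0 · 0 · 2
1 · 3 · 2 · 0
1 · 3 · 3 · 3
2 · 1 · 1 · 0

2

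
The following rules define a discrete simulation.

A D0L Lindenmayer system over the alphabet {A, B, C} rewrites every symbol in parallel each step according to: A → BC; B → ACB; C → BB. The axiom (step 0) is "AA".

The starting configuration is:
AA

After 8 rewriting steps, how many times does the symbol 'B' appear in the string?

t=0: AA
t=1: BCBC
t=2: ACBBBACBBB
t=3: BCBBACBACBACBBCBBACBACBACB
t=4: ACBBBACBACBBCBBACBBCBBACBBCBBACBACBBBACBACBBCBBACBBCBBACBBCBBACB
t=5: BCBBACBACBACBBCBBACBBCBBACBACBBBACBACBBCBBACBACBBBACBACBBC…BACBACBBBACBACBBCBBACBACBBBACBACBBCBBACBACBBBACBACBBCBBACB  (len 162)
t=6: ACBBBACBACBBCBBACBBCBBACBBCBBACBACBBBACBACBBCBBACBACBBBACB…ACBACBBCBBACBBCBBACBACBACBBCBBACBBCBBACBACBBBACBACBBCBBACB  (len 406)
t=7: BCBBACBACBACBBCBBACBBCBBACBACBBBACBACBBCBBACBACBBBACBACBBC…ACBACBBCBBACBBCBBACBACBACBBCBBACBBCBBACBACBBBACBACBBCBBACB  (len 1020)
t=8: ACBBBACBACBBCBBACBBCBBACBBCBBACBACBBBACBACBBCBBACBACBBBACB…ACBACBBCBBACBBCBBACBACBACBBCBBACBBCBBACBACBBBACBACBBCBBACB  (len 2562)

1310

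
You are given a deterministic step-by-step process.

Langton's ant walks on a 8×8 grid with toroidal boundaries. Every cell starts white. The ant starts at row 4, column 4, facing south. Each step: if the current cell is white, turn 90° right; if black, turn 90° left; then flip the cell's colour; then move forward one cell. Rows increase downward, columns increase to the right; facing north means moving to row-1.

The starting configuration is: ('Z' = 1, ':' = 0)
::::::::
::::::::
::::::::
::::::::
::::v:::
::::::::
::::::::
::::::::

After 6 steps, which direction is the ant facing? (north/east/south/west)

south

t=0: ::::::::
::::::::
::::::::
::::::::
::::v:::
::::::::
::::::::
::::::::
t=1: ::::::::
::::::::
::::::::
::::::::
:::<Z:::
::::::::
::::::::
::::::::
t=2: ::::::::
::::::::
::::::::
:::^::::
:::ZZ:::
::::::::
::::::::
::::::::
t=3: ::::::::
::::::::
::::::::
:::Z>:::
:::ZZ:::
::::::::
::::::::
::::::::
t=4: ::::::::
::::::::
::::::::
:::ZZ:::
:::Zv:::
::::::::
::::::::
::::::::
t=5: ::::::::
::::::::
::::::::
:::ZZ:::
:::Z:>::
::::::::
::::::::
::::::::
t=6: ::::::::
::::::::
::::::::
:::ZZ:::
:::Z:Z::
:::::v::
::::::::
::::::::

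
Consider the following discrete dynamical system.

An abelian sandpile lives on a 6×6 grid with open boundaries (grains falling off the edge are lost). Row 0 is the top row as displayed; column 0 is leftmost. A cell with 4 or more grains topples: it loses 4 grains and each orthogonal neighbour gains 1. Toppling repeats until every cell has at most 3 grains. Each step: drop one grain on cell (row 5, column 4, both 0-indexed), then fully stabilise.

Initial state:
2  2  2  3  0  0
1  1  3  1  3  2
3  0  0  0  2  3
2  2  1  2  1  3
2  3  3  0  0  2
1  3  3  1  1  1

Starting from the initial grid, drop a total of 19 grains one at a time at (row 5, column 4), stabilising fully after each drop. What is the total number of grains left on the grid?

65

t=0: 2  2  2  3  0  0
1  1  3  1  3  2
3  0  0  0  2  3
2  2  1  2  1  3
2  3  3  0  0  2
1  3  3  1  1  1
t=1: 2  2  2  3  0  0
1  1  3  1  3  2
3  0  0  0  2  3
2  2  1  2  1  3
2  3  3  0  0  2
1  3  3  1  2  1
t=2: 2  2  2  3  0  0
1  1  3  1  3  2
3  0  0  0  2  3
2  2  1  2  1  3
2  3  3  0  0  2
1  3  3  1  3  1
t=3: 2  2  2  3  0  0
1  1  3  1  3  2
3  0  0  0  2  3
2  2  1  2  1  3
2  3  3  0  1  2
1  3  3  2  0  2
t=4: 2  2  2  3  0  0
1  1  3  1  3  2
3  0  0  0  2  3
2  2  1  2  1  3
2  3  3  0  1  2
1  3  3  2  1  2
t=5: 2  2  2  3  0  0
1  1  3  1  3  2
3  0  0  0  2  3
2  2  1  2  1  3
2  3  3  0  1  2
1  3  3  2  2  2
t=6: 2  2  2  3  0  0
1  1  3  1  3  2
3  0  0  0  2  3
2  2  1  2  1  3
2  3  3  0  1  2
1  3  3  2  3  2
t=7: 2  2  2  3  0  0
1  1  3  1  3  2
3  0  0  0  2  3
2  2  1  2  1  3
2  3  3  0  2  2
1  3  3  3  0  3
t=8: 2  2  2  3  0  0
1  1  3  1  3  2
3  0  0  0  2  3
2  2  1  2  1  3
2  3  3  0  2  2
1  3  3  3  1  3
t=9: 2  2  2  3  0  0
1  1  3  1  3  2
3  0  0  0  2  3
2  2  1  2  1  3
2  3  3  0  2  2
1  3  3  3  2  3
t=10: 2  2  2  3  0  0
1  1  3  1  3  2
3  0  0  0  2  3
2  2  1  2  1  3
2  3  3  0  2  2
1  3  3  3  3  3
t=11: 2  2  2  3  0  0
1  1  3  1  3  2
3  0  0  0  2  3
2  3  2  2  1  3
3  1  1  2  3  3
2  1  2  1  2  0
t=12: 2  2  2  3  0  0
1  1  3  1  3  2
3  0  0  0  2  3
2  3  2  2  1  3
3  1  1  2  3  3
2  1  2  1  3  0
t=13: 2  2  2  3  0  0
1  1  3  1  3  3
3  0  0  0  3  0
2  3  2  2  3  1
3  1  1  3  1  1
2  1  2  2  1  2
t=14: 2  2  2  3  0  0
1  1  3  1  3  3
3  0  0  0  3  0
2  3  2  2  3  1
3  1  1  3  1  1
2  1  2  2  2  2
t=15: 2  2  2  3  0  0
1  1  3  1  3  3
3  0  0  0  3  0
2  3  2  2  3  1
3  1  1  3  1  1
2  1  2  2  3  2
t=16: 2  2  2  3  0  0
1  1  3  1  3  3
3  0  0  0  3  0
2  3  2  2  3  1
3  1  1  3  2  1
2  1  2  3  0  3
t=17: 2  2  2  3  0  0
1  1  3  1  3  3
3  0  0  0  3  0
2  3  2  2  3  1
3  1  1  3  2  1
2  1  2  3  1  3
t=18: 2  2  2  3  0  0
1  1  3  1  3  3
3  0  0  0  3  0
2  3  2  2  3  1
3  1  1  3  2  1
2  1  2  3  2  3
t=19: 2  2  2  3  0  0
1  1  3  1  3  3
3  0  0  0  3  0
2  3  2  2  3  1
3  1  1  3  2  1
2  1  2  3  3  3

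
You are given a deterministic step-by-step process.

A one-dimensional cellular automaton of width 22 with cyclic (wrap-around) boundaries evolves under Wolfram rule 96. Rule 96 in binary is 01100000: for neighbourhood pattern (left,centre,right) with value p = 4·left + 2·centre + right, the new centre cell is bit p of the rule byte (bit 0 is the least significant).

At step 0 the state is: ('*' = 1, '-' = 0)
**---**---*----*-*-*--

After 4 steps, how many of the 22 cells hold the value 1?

0

0) **---**---*----*-*-*--
1) -*----*---------*-*---
2) -----------------*----
3) ----------------------
4) ----------------------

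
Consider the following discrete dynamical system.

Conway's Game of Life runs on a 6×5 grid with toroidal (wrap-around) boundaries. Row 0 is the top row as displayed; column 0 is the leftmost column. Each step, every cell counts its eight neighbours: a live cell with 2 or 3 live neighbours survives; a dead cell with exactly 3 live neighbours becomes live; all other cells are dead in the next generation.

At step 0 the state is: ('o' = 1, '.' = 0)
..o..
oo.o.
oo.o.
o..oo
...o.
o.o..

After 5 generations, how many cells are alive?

6

k=0  ..o..
oo.o.
oo.o.
o..oo
...o.
o.o..
k=1  o.ooo
o..o.
...o.
oo.o.
oooo.
.ooo.
k=2  o....
oo...
oo.o.
o..o.
.....
.....
k=3  oo...
..o..
.....
ooo..
.....
.....
k=4  .o...
.o...
..o..
.o...
.o...
.....
k=5  .....
.oo..
.oo..
.oo..
.....
.....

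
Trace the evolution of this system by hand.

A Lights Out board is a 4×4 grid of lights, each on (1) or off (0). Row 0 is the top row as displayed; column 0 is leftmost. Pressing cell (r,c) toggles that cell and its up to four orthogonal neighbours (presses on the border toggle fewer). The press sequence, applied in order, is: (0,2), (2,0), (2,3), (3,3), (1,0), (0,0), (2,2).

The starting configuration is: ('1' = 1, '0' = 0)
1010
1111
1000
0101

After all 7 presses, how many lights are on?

[0] 1010
1111
1000
0101
[1] 1101
1101
1000
0101
[2] 1101
0101
0100
1101
[3] 1101
0100
0111
1100
[4] 1101
0100
0110
1111
[5] 0101
1000
1110
1111
[6] 1001
0000
1110
1111
[7] 1001
0010
1001
1101

8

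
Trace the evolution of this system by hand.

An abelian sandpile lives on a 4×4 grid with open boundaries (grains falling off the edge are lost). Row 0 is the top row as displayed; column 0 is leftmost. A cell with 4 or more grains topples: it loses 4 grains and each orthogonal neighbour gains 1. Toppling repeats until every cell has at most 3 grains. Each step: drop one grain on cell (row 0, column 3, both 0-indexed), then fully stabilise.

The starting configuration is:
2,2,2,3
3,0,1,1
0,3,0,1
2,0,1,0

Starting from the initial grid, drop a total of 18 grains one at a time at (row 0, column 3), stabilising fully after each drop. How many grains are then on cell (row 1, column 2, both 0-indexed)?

gen 0: 2,2,2,3
3,0,1,1
0,3,0,1
2,0,1,0
gen 1: 2,2,3,0
3,0,1,2
0,3,0,1
2,0,1,0
gen 2: 2,2,3,1
3,0,1,2
0,3,0,1
2,0,1,0
gen 3: 2,2,3,2
3,0,1,2
0,3,0,1
2,0,1,0
gen 4: 2,2,3,3
3,0,1,2
0,3,0,1
2,0,1,0
gen 5: 2,3,0,1
3,0,2,3
0,3,0,1
2,0,1,0
gen 6: 2,3,0,2
3,0,2,3
0,3,0,1
2,0,1,0
gen 7: 2,3,0,3
3,0,2,3
0,3,0,1
2,0,1,0
gen 8: 2,3,1,1
3,0,3,0
0,3,0,2
2,0,1,0
gen 9: 2,3,1,2
3,0,3,0
0,3,0,2
2,0,1,0
gen 10: 2,3,1,3
3,0,3,0
0,3,0,2
2,0,1,0
gen 11: 2,3,2,0
3,0,3,1
0,3,0,2
2,0,1,0
gen 12: 2,3,2,1
3,0,3,1
0,3,0,2
2,0,1,0
gen 13: 2,3,2,2
3,0,3,1
0,3,0,2
2,0,1,0
gen 14: 2,3,2,3
3,0,3,1
0,3,0,2
2,0,1,0
gen 15: 2,3,3,0
3,0,3,2
0,3,0,2
2,0,1,0
gen 16: 2,3,3,1
3,0,3,2
0,3,0,2
2,0,1,0
gen 17: 2,3,3,2
3,0,3,2
0,3,0,2
2,0,1,0
gen 18: 2,3,3,3
3,0,3,2
0,3,0,2
2,0,1,0

3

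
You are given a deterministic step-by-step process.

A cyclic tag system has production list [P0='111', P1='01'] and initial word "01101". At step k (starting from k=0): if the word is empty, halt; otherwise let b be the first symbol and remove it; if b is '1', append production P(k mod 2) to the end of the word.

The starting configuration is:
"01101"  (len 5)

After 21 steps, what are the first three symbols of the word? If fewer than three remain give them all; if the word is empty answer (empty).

011

0) "01101"  (len 5)
1) "1101"  (len 4)
2) "10101"  (len 5)
3) "0101111"  (len 7)
4) "101111"  (len 6)
5) "01111111"  (len 8)
6) "1111111"  (len 7)
7) "111111111"  (len 9)
8) "1111111101"  (len 10)
9) "111111101111"  (len 12)
10) "1111110111101"  (len 13)
11) "111110111101111"  (len 15)
12) "1111011110111101"  (len 16)
13) "111011110111101111"  (len 18)
14) "1101111011110111101"  (len 19)
15) "101111011110111101111"  (len 21)
16) "0111101111011110111101"  (len 22)
17) "111101111011110111101"  (len 21)
18) "1110111101111011110101"  (len 22)
19) "110111101111011110101111"  (len 24)
20) "1011110111101111010111101"  (len 25)
21) "011110111101111010111101111"  (len 27)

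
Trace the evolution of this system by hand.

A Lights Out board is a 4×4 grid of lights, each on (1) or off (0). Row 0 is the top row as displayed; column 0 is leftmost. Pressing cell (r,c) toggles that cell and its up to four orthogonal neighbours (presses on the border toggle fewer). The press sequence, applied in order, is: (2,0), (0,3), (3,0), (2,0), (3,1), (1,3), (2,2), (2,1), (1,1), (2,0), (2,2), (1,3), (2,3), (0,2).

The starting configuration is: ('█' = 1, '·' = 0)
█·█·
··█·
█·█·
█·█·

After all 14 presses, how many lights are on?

t=0: █·█·
··█·
█·█·
█·█·
t=1: █·█·
█·█·
·██·
··█·
t=2: █··█
█·██
·██·
··█·
t=3: █··█
█·██
███·
███·
t=4: █··█
··██
··█·
·██·
t=5: █··█
··██
·██·
█···
t=6: █···
····
·███
█···
t=7: █···
··█·
····
█·█·
t=8: █···
·██·
███·
███·
t=9: ██··
█···
█·█·
███·
t=10: ██··
····
·██·
·██·
t=11: ██··
··█·
···█
·█··
t=12: ██·█
···█
····
·█··
t=13: ██·█
····
··██
·█·█
t=14: █·█·
··█·
··██
·█·█

7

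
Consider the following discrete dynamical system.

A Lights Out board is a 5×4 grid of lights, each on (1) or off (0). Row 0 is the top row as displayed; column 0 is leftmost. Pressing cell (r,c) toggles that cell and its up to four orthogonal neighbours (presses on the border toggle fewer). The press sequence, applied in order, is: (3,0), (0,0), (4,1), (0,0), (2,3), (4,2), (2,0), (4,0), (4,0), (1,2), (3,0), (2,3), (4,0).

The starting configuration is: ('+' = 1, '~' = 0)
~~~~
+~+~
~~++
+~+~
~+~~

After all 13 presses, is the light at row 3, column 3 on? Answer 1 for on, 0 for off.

gen 0: ~~~~
+~+~
~~++
+~+~
~+~~
gen 1: ~~~~
+~+~
+~++
~++~
++~~
gen 2: ++~~
~~+~
+~++
~++~
++~~
gen 3: ++~~
~~+~
+~++
~~+~
~~+~
gen 4: ~~~~
+~+~
+~++
~~+~
~~+~
gen 5: ~~~~
+~++
+~~~
~~++
~~+~
gen 6: ~~~~
+~++
+~~~
~~~+
~+~+
gen 7: ~~~~
~~++
~+~~
+~~+
~+~+
gen 8: ~~~~
~~++
~+~~
~~~+
+~~+
gen 9: ~~~~
~~++
~+~~
+~~+
~+~+
gen 10: ~~+~
~+~~
~++~
+~~+
~+~+
gen 11: ~~+~
~+~~
+++~
~+~+
++~+
gen 12: ~~+~
~+~+
++~+
~+~~
++~+
gen 13: ~~+~
~+~+
++~+
++~~
~~~+

0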